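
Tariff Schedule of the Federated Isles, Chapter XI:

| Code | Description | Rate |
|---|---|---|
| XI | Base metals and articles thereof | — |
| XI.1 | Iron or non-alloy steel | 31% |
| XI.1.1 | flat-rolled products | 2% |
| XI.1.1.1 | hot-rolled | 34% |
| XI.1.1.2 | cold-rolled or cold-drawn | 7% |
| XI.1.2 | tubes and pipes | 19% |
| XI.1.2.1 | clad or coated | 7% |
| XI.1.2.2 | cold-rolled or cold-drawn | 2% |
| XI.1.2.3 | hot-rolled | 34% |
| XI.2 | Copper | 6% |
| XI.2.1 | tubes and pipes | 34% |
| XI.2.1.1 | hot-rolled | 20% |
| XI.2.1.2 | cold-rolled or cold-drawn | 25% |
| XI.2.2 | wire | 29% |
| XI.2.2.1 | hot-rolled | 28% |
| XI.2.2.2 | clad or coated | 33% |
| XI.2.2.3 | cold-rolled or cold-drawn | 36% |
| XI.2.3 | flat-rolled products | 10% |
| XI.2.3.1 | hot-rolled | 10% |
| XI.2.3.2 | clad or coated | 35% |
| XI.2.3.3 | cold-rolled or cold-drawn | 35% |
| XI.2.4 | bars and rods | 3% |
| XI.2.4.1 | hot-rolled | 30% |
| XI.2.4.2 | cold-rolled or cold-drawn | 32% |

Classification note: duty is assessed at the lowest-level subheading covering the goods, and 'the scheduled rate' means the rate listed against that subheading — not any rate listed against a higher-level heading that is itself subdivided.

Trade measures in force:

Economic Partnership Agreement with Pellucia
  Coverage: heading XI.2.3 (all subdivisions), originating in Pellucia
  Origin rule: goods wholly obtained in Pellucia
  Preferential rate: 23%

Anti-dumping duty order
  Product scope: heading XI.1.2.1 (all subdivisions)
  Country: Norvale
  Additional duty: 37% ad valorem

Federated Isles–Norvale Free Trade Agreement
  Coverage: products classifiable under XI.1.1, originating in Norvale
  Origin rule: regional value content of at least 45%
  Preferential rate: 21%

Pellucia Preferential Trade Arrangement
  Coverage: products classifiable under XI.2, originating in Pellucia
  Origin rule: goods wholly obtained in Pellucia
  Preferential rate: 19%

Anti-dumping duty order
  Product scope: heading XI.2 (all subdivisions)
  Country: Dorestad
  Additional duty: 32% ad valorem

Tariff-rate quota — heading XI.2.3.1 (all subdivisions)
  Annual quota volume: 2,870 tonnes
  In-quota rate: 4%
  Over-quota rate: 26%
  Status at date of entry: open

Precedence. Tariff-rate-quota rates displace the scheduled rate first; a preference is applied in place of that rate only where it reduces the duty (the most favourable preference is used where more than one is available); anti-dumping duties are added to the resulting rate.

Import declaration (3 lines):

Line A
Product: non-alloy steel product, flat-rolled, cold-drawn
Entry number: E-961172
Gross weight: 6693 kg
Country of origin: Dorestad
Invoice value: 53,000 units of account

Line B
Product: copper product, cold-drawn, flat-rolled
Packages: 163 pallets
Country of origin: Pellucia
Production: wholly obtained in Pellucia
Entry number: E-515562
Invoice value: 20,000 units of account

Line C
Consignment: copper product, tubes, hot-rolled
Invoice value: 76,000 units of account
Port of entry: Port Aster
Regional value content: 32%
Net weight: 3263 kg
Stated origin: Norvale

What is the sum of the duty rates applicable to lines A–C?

46%

Line A: non-alloy steel → XI.1; flat-rolled → XI.1.1; cold-drawn → XI.1.1.2. Scheduled 7%. No special measure applies. → 7%.
Line B: copper → XI.2; flat-rolled → XI.2.3; cold-drawn → XI.2.3.3. Scheduled 35%. Pellucia agreement on XI.2.3: wholly obtained → 23% available; Pellucia agreement on XI.2: wholly obtained → 19% available; preferential 19%. → 19%.
Line C: copper → XI.2; tubes → XI.2.1; hot-rolled → XI.2.1.1. Scheduled 20%. Norvale agreement on XI.1.1: XI.2.1.1 not covered. → 20%.
Sum: 7% + 19% + 20% = 46%.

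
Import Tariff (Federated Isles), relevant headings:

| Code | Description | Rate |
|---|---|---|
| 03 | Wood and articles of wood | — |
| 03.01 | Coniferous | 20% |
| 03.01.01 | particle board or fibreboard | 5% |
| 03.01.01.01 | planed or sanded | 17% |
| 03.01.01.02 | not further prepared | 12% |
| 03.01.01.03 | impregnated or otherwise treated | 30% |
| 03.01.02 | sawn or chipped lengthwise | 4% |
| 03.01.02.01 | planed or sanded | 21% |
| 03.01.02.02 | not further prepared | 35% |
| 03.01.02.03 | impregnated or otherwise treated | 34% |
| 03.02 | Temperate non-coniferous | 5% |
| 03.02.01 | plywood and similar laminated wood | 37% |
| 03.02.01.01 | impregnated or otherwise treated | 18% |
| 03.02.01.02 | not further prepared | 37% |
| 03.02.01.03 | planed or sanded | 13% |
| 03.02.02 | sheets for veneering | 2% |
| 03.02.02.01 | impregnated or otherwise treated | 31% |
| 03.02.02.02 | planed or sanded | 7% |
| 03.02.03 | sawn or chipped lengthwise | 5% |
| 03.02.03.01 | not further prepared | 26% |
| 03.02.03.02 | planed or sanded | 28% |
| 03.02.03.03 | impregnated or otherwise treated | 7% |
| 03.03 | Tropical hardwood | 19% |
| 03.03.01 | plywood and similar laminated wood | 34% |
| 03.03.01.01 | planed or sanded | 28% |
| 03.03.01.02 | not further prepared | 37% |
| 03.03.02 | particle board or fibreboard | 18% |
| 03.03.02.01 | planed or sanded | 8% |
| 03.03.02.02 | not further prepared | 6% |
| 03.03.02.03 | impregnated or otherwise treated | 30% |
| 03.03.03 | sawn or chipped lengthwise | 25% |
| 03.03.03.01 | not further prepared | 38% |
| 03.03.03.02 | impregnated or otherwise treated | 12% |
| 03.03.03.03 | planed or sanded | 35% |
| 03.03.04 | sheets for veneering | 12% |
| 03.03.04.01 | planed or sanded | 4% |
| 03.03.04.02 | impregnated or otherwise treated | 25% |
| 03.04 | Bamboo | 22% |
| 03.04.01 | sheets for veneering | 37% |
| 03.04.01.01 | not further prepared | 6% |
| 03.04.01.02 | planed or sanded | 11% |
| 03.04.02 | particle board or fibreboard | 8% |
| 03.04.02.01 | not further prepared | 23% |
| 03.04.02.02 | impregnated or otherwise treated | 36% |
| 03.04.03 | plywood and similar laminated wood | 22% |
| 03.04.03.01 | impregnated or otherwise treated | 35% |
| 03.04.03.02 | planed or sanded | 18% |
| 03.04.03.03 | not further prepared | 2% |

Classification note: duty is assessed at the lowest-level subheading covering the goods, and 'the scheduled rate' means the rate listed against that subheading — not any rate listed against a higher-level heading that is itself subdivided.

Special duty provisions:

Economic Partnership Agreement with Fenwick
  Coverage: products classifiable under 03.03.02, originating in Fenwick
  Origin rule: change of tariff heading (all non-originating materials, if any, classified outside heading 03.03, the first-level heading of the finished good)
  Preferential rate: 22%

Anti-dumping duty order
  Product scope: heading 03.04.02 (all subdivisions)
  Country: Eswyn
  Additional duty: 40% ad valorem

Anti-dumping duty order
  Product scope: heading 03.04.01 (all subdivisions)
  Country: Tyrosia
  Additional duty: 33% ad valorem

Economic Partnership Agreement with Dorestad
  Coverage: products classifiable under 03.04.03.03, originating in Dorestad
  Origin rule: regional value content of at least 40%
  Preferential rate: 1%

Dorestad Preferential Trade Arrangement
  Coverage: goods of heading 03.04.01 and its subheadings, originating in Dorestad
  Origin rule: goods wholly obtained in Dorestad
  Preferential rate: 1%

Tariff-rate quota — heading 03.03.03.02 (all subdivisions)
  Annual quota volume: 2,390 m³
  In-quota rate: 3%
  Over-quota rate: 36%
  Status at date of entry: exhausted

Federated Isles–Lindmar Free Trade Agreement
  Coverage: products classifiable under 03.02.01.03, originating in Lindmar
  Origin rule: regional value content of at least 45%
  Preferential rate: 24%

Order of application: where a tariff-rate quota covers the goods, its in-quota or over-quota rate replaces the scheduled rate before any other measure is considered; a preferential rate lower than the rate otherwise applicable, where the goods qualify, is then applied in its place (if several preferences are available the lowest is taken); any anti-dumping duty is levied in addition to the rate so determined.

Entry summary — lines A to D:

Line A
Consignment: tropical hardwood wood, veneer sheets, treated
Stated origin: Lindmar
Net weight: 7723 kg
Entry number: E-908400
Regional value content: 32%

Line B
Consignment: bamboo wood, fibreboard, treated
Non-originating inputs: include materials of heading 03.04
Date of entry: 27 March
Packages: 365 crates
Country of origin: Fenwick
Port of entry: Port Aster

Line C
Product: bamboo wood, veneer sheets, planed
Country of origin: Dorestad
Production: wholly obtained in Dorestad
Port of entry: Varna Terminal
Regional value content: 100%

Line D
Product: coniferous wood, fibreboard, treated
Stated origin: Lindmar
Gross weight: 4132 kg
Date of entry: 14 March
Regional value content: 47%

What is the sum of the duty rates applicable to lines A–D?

Line A: tropical hardwood → 03.03; veneer sheets → 03.03.04; treated → 03.03.04.02. Scheduled 25%. Lindmar agreement on 03.02.01.03: 03.03.04.02 not covered. → 25%.
Line B: bamboo → 03.04; fibreboard → 03.04.02; treated → 03.04.02.02. Scheduled 36%. Fenwick agreement on 03.03.02: 03.04.02.02 not covered. → 36%.
Line C: bamboo → 03.04; veneer sheets → 03.04.01; planed → 03.04.01.02. Scheduled 11%. Dorestad agreement on 03.04.03.03: 03.04.01.02 not covered; Dorestad agreement on 03.04.01: wholly obtained → 1% available; preferential 1%. → 1%.
Line D: coniferous → 03.01; fibreboard → 03.01.01; treated → 03.01.01.03. Scheduled 30%. Lindmar agreement on 03.02.01.03: 03.01.01.03 not covered. → 30%.
Sum: 25% + 36% + 1% + 30% = 92%.

92%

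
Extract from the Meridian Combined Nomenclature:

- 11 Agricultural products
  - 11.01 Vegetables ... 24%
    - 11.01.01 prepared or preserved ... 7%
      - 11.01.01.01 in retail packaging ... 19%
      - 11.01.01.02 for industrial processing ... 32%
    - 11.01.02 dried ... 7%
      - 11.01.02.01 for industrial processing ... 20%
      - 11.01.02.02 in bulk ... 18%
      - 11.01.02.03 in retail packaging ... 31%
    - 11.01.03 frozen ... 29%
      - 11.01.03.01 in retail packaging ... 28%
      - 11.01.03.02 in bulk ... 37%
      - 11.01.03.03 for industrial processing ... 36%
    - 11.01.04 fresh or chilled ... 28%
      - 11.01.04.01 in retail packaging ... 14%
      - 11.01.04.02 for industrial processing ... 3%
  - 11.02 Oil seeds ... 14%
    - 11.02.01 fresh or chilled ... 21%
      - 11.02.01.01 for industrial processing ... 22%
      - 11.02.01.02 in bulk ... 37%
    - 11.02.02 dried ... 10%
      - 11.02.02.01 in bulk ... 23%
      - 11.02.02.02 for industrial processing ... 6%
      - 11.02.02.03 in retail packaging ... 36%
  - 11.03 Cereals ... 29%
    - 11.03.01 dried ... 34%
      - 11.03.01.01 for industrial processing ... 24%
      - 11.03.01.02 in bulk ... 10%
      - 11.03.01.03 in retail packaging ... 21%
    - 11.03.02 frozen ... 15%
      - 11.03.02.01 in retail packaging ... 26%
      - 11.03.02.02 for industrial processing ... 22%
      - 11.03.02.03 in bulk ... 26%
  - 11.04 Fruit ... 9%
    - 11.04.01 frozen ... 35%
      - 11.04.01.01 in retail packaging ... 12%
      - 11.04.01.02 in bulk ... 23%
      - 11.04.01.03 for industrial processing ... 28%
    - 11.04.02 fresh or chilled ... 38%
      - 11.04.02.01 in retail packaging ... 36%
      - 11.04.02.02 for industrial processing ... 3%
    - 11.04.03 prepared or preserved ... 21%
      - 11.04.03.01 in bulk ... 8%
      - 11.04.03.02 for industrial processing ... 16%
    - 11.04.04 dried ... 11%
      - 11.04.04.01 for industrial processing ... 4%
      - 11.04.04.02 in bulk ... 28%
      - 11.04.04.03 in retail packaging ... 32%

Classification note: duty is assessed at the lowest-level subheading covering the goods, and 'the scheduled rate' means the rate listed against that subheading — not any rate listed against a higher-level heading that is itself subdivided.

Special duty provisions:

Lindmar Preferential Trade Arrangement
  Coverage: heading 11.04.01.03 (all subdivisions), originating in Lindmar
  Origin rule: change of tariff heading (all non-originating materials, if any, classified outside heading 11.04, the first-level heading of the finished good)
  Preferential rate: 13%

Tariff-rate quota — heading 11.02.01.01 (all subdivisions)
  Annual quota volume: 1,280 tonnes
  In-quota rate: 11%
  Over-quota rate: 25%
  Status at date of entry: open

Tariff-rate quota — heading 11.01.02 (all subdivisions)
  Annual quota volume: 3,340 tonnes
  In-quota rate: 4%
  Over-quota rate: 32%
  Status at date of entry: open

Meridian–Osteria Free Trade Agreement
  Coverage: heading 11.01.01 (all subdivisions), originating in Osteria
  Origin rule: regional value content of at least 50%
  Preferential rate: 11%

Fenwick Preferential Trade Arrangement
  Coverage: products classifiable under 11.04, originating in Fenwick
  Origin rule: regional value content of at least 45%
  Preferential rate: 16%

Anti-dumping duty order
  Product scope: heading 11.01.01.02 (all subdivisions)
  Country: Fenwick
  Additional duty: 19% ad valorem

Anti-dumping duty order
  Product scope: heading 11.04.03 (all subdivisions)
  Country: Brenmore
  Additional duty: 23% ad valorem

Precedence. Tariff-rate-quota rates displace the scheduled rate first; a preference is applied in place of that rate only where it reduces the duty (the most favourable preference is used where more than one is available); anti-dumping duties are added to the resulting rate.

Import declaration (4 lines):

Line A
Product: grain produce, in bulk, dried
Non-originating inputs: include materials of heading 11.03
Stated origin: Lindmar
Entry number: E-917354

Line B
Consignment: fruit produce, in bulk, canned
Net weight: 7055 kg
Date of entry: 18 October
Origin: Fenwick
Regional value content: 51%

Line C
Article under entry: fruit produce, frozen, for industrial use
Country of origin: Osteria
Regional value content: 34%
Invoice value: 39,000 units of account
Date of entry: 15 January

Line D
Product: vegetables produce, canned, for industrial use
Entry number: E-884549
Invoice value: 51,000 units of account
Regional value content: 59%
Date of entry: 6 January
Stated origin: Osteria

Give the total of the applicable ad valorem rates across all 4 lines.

57%

Line A: grain → 11.03; dried → 11.03.01; in bulk → 11.03.01.02. Scheduled 10%. Lindmar agreement on 11.04.01.03: 11.03.01.02 not covered. → 10%.
Line B: fruit → 11.04; canned → 11.04.03; in bulk → 11.04.03.01. Scheduled 8%. Fenwick agreement on 11.04: RVC ≥ 45% → 16% available; preference 16% not lower than 8% → no reduction. → 8%.
Line C: fruit → 11.04; frozen → 11.04.01; for industrial use → 11.04.01.03. Scheduled 28%. Osteria agreement on 11.01.01: 11.04.01.03 not covered. → 28%.
Line D: vegetables → 11.01; canned → 11.01.01; for industrial use → 11.01.01.02. Scheduled 32%. Osteria agreement on 11.01.01: RVC ≥ 50% → 11% available; preferential 11%. → 11%.
Sum: 10% + 8% + 28% + 11% = 57%.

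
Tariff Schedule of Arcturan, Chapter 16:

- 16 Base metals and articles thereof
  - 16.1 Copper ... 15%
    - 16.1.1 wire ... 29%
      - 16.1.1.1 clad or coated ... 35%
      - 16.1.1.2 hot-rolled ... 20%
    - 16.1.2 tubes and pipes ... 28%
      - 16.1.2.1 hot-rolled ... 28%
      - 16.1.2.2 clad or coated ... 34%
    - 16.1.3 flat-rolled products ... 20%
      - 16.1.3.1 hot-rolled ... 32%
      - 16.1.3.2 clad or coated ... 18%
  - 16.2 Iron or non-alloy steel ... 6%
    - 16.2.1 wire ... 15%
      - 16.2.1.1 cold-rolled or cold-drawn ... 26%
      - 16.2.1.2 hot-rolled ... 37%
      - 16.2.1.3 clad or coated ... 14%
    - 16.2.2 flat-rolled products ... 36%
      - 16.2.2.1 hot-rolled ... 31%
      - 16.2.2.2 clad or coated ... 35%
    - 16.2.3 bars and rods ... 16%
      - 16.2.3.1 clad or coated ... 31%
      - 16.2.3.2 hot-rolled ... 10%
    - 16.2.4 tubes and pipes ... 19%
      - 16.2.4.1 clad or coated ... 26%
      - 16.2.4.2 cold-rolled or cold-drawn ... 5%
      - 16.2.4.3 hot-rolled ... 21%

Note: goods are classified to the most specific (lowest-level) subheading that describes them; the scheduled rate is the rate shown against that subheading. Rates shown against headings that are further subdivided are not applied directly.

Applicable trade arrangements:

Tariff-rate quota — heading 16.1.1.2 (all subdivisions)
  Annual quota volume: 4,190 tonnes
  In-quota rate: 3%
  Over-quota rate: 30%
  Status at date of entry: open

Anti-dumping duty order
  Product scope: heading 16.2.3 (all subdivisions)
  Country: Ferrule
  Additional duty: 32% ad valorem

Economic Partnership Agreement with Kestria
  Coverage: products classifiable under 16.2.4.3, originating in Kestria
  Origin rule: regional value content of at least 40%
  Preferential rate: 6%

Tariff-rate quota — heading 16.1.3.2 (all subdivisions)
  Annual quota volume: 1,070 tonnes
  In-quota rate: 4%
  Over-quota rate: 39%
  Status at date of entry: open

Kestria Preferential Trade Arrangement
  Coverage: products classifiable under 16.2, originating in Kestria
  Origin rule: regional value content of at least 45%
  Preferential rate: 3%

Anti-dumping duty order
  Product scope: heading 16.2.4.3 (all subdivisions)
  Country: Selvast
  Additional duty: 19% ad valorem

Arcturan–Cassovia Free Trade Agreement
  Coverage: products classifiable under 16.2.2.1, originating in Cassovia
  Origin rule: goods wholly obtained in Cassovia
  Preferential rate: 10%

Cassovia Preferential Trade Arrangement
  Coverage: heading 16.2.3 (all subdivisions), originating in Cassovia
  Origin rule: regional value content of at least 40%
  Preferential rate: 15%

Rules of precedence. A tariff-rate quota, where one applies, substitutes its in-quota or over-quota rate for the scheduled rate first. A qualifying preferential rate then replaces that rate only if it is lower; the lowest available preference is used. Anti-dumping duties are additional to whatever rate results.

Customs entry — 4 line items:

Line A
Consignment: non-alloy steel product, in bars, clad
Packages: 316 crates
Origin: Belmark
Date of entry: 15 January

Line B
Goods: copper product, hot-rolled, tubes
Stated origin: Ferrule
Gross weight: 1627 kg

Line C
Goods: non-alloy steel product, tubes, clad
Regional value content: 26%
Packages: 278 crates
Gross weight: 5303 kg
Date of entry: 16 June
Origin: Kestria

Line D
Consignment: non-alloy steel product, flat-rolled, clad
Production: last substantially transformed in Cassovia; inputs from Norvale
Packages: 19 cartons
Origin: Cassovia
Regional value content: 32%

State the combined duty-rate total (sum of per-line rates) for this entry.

Line A: non-alloy steel → 16.2; in bars → 16.2.3; clad → 16.2.3.1. Scheduled 31%. No special measure applies. → 31%.
Line B: copper → 16.1; tubes → 16.1.2; hot-rolled → 16.1.2.1. Scheduled 28%. No special measure applies. → 28%.
Line C: non-alloy steel → 16.2; tubes → 16.2.4; clad → 16.2.4.1. Scheduled 26%. Kestria agreement on 16.2.4.3: 16.2.4.1 not covered; Kestria agreement on 16.2: RVC < 45%. → 26%.
Line D: non-alloy steel → 16.2; flat-rolled → 16.2.2; clad → 16.2.2.2. Scheduled 35%. Cassovia agreement on 16.2.2.1: 16.2.2.2 not covered; Cassovia agreement on 16.2.3: 16.2.2.2 not covered. → 35%.
Sum: 31% + 28% + 26% + 35% = 120%.

120%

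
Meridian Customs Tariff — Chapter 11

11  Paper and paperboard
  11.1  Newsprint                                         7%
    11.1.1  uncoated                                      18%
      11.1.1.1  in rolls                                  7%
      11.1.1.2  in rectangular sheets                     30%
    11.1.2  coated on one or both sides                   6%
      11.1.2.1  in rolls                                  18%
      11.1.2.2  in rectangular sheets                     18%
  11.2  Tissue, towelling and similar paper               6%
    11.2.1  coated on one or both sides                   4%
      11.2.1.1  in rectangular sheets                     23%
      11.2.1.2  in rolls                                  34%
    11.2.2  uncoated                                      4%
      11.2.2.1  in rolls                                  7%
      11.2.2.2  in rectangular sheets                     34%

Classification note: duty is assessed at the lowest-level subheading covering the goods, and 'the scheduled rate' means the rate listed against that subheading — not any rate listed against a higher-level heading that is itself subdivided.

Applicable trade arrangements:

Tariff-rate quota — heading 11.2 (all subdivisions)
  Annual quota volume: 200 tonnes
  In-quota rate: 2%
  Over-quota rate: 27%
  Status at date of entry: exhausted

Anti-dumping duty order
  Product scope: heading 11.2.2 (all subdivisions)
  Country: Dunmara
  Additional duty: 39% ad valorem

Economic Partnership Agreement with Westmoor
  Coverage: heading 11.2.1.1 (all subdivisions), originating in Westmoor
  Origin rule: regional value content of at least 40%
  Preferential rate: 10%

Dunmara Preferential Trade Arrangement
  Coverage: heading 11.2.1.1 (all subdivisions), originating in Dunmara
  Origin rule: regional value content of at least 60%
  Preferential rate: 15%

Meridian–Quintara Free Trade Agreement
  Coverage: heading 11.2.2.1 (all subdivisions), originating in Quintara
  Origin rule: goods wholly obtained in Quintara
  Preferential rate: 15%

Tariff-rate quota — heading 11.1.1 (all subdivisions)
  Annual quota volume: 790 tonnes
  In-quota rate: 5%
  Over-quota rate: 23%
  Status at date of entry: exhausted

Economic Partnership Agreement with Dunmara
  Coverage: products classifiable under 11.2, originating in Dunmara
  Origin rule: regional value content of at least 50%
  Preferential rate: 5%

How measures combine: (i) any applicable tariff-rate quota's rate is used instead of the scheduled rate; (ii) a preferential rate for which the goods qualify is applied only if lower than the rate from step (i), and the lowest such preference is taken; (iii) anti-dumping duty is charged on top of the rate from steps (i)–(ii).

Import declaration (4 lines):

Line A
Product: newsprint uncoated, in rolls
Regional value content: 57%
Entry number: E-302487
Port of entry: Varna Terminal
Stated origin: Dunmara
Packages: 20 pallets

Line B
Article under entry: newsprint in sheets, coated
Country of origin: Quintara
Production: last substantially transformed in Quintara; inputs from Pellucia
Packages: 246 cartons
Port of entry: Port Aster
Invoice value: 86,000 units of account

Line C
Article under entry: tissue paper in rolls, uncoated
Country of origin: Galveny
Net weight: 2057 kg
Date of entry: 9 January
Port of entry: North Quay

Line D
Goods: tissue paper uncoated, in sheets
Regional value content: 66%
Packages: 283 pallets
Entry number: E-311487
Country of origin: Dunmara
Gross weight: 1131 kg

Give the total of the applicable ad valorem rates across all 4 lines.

Line A: newsprint → 11.1; uncoated → 11.1.1; in rolls → 11.1.1.1. Scheduled 7%. quota on 11.1.1 exhausted → over-quota 23%; Dunmara agreement on 11.2.1.1: 11.1.1.1 not covered; Dunmara agreement on 11.2: 11.1.1.1 not covered. → 23%.
Line B: newsprint → 11.1; coated → 11.1.2; in sheets → 11.1.2.2. Scheduled 18%. Quintara agreement on 11.2.2.1: 11.1.2.2 not covered. → 18%.
Line C: tissue paper → 11.2; uncoated → 11.2.2; in rolls → 11.2.2.1. Scheduled 7%. quota on 11.2 exhausted → over-quota 27%. → 27%.
Line D: tissue paper → 11.2; uncoated → 11.2.2; in sheets → 11.2.2.2. Scheduled 34%. quota on 11.2 exhausted → over-quota 27%; Dunmara agreement on 11.2.1.1: 11.2.2.2 not covered; Dunmara agreement on 11.2: RVC ≥ 50% → 5% available; preferential 5%; anti-dumping (Dunmara, 11.2.2): +39%; total 5% + 39% = 44%. → 44%.
Sum: 23% + 18% + 27% + 44% = 112%.

112%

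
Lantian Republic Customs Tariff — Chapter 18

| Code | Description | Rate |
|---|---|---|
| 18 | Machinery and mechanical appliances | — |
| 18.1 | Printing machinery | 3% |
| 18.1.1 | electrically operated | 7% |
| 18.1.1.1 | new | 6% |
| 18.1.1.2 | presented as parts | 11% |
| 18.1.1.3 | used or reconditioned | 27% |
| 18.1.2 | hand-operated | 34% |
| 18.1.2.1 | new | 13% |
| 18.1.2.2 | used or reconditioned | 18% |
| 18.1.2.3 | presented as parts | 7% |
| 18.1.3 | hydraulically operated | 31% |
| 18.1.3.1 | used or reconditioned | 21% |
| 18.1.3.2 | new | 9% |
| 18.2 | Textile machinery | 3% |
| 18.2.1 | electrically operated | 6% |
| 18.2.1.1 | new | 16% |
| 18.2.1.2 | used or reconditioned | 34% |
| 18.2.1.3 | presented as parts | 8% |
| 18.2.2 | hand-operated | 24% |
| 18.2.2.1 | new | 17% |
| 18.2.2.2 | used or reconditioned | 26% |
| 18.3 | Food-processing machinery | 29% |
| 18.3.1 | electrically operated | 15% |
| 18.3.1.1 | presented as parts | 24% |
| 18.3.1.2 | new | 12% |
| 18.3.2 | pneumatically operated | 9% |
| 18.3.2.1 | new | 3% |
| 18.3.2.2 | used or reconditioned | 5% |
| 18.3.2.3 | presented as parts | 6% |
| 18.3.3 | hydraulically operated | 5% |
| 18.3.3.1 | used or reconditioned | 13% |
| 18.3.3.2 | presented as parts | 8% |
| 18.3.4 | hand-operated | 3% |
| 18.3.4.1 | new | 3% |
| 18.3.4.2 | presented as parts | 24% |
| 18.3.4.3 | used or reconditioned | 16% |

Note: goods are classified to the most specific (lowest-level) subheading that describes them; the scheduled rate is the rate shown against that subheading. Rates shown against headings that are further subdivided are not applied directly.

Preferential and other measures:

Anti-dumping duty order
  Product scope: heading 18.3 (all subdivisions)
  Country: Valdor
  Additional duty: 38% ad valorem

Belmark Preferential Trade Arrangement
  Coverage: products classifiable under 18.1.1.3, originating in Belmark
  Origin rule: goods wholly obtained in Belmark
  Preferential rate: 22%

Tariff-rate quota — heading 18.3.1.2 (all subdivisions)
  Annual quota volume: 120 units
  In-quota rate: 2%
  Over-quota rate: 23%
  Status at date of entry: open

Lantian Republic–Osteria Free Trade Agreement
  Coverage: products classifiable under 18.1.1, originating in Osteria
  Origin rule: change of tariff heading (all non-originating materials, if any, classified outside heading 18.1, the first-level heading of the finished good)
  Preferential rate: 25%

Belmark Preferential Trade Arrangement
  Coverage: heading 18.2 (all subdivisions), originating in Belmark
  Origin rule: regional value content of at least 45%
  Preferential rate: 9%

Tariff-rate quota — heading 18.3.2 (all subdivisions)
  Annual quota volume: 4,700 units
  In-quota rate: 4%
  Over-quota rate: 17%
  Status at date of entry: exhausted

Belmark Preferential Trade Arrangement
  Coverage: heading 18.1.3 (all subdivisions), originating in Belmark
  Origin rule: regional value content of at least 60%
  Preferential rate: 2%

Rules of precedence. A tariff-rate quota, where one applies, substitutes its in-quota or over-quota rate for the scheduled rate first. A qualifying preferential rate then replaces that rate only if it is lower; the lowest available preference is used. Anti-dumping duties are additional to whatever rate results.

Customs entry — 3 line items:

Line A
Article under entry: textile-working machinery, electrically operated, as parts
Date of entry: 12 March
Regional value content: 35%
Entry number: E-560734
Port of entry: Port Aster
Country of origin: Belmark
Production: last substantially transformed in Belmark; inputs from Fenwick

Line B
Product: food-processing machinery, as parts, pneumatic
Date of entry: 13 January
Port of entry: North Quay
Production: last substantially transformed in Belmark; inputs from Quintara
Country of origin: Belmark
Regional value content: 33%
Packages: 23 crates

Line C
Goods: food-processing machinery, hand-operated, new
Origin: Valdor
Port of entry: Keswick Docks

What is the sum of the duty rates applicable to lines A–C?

Line A: textile-working → 18.2; electrically operated → 18.2.1; as parts → 18.2.1.3. Scheduled 8%. Belmark agreement on 18.1.1.3: 18.2.1.3 not covered; Belmark agreement on 18.2: RVC < 45%; Belmark agreement on 18.1.3: 18.2.1.3 not covered. → 8%.
Line B: food-processing → 18.3; pneumatic → 18.3.2; as parts → 18.3.2.3. Scheduled 6%. quota on 18.3.2 exhausted → over-quota 17%; Belmark agreement on 18.1.1.3: 18.3.2.3 not covered; Belmark agreement on 18.2: 18.3.2.3 not covered; Belmark agreement on 18.1.3: 18.3.2.3 not covered. → 17%.
Line C: food-processing → 18.3; hand-operated → 18.3.4; new → 18.3.4.1. Scheduled 3%. anti-dumping (Valdor, 18.3): +38%; total 3% + 38% = 41%. → 41%.
Sum: 8% + 17% + 41% = 66%.

66%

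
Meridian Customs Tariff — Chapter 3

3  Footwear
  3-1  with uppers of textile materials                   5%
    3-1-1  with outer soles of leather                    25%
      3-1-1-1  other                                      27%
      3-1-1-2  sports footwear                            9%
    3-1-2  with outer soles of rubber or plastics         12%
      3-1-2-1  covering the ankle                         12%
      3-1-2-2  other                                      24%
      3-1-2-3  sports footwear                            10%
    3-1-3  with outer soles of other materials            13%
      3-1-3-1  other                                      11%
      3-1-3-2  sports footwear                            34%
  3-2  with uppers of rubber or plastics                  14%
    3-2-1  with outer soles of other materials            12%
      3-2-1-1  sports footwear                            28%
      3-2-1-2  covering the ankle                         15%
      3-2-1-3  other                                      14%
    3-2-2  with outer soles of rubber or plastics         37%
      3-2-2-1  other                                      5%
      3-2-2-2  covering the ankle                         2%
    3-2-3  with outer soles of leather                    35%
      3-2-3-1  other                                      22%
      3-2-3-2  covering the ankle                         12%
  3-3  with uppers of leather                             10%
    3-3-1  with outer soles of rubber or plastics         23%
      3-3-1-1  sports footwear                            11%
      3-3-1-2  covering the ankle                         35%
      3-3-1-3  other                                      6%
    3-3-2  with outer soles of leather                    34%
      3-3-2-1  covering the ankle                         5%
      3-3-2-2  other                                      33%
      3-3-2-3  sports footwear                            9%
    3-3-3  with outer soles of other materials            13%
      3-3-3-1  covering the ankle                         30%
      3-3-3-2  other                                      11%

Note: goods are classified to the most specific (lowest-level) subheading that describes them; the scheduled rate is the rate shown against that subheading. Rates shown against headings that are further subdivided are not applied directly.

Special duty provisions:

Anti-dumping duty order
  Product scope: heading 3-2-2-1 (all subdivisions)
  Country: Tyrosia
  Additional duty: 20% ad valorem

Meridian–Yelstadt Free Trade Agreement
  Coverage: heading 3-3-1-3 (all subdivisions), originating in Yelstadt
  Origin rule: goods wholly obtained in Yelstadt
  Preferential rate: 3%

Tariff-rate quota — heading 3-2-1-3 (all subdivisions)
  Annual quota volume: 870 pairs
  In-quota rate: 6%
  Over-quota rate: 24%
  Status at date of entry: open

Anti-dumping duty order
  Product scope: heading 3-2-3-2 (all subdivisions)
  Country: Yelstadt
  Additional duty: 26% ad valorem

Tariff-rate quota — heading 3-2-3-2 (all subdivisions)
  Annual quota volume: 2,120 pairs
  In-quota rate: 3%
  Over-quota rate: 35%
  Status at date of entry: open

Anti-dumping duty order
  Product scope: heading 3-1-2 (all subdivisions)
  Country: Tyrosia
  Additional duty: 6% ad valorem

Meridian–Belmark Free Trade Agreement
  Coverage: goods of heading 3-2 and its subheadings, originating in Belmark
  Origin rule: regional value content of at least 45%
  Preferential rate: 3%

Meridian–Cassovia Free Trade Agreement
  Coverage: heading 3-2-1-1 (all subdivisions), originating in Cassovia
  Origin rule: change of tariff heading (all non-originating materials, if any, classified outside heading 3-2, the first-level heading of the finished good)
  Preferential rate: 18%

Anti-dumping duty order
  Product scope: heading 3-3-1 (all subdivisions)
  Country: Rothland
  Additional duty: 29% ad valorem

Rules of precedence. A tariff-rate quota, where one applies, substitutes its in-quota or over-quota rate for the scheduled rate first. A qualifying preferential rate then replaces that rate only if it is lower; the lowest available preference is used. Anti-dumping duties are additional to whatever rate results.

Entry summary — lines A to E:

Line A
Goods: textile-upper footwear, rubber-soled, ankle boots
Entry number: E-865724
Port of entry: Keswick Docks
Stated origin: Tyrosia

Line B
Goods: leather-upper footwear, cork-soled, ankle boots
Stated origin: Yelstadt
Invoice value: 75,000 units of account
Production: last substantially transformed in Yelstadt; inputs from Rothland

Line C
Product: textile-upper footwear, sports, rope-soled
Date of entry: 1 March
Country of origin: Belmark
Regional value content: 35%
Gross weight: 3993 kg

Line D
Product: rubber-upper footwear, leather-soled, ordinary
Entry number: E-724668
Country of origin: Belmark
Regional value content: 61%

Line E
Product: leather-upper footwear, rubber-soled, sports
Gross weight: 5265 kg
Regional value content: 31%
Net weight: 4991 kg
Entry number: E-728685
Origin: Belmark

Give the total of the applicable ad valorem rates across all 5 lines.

Line A: textile-upper → 3-1; rubber-soled → 3-1-2; ankle boots → 3-1-2-1. Scheduled 12%. anti-dumping (Tyrosia, 3-1-2): +6%; total 12% + 6% = 18%. → 18%.
Line B: leather-upper → 3-3; cork-soled → 3-3-3; ankle boots → 3-3-3-1. Scheduled 30%. Yelstadt agreement on 3-3-1-3: 3-3-3-1 not covered. → 30%.
Line C: textile-upper → 3-1; rope-soled → 3-1-3; sports → 3-1-3-2. Scheduled 34%. Belmark agreement on 3-2: 3-1-3-2 not covered. → 34%.
Line D: rubber-upper → 3-2; leather-soled → 3-2-3; ordinary → 3-2-3-1. Scheduled 22%. Belmark agreement on 3-2: RVC ≥ 45% → 3% available; preferential 3%. → 3%.
Line E: leather-upper → 3-3; rubber-soled → 3-3-1; sports → 3-3-1-1. Scheduled 11%. Belmark agreement on 3-2: 3-3-1-1 not covered. → 11%.
Sum: 18% + 30% + 34% + 3% + 11% = 96%.

96%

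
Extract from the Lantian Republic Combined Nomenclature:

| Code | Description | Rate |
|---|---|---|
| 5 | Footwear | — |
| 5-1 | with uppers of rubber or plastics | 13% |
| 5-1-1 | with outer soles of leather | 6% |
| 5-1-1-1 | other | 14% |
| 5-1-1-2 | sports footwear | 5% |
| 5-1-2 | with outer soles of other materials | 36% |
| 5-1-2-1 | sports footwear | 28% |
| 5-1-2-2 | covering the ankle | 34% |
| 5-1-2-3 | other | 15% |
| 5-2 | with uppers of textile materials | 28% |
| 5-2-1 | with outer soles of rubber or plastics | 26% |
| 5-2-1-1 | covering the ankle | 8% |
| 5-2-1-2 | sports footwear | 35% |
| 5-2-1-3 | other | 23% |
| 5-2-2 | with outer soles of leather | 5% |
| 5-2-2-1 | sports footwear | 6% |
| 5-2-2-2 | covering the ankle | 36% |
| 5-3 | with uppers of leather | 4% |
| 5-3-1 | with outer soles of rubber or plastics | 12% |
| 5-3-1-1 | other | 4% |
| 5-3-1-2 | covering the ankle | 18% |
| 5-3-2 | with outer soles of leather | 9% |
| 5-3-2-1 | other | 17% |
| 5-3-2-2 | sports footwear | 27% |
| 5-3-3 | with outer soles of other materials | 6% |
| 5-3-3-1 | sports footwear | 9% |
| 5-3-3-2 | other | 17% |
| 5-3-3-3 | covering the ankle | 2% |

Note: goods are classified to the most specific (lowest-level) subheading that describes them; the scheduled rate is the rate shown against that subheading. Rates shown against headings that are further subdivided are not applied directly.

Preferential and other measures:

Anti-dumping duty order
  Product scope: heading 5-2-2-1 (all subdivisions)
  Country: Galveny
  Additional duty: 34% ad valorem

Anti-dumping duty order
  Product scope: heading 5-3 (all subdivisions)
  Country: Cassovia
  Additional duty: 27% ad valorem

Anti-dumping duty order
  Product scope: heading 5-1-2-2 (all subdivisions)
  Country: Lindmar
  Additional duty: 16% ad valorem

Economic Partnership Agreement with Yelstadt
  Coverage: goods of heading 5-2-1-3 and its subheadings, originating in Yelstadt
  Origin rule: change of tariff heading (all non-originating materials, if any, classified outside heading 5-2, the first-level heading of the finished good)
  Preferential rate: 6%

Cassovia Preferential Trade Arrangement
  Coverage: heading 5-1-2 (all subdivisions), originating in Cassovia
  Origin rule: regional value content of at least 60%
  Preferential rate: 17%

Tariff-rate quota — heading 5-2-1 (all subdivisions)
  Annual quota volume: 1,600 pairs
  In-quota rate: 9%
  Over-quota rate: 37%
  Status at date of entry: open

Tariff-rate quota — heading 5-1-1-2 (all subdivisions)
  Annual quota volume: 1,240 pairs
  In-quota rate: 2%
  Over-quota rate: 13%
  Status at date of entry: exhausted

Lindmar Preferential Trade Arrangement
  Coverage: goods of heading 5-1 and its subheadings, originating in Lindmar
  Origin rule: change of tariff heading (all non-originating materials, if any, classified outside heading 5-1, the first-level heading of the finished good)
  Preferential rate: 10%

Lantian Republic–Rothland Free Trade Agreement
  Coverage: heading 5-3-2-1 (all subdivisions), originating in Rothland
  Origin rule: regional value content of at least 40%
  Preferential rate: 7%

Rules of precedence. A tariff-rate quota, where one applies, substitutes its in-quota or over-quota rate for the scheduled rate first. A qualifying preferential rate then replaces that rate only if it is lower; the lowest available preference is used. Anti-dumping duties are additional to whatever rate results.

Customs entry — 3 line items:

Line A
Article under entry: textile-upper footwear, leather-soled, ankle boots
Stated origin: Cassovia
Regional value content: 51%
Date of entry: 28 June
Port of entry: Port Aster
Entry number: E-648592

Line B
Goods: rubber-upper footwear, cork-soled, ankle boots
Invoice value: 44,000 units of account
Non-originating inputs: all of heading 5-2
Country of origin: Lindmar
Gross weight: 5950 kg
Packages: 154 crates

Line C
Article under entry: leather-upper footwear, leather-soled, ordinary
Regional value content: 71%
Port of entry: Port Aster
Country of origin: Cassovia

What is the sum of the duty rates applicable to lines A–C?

106%

Line A: textile-upper → 5-2; leather-soled → 5-2-2; ankle boots → 5-2-2-2. Scheduled 36%. Cassovia agreement on 5-1-2: 5-2-2-2 not covered. → 36%.
Line B: rubber-upper → 5-1; cork-soled → 5-1-2; ankle boots → 5-1-2-2. Scheduled 34%. Lindmar agreement on 5-1: CTH met → 10% available; preferential 10%; anti-dumping (Lindmar, 5-1-2-2): +16%; total 10% + 16% = 26%. → 26%.
Line C: leather-upper → 5-3; leather-soled → 5-3-2; ordinary → 5-3-2-1. Scheduled 17%. Cassovia agreement on 5-1-2: 5-3-2-1 not covered; anti-dumping (Cassovia, 5-3): +27%; total 17% + 27% = 44%. → 44%.
Sum: 36% + 26% + 44% = 106%.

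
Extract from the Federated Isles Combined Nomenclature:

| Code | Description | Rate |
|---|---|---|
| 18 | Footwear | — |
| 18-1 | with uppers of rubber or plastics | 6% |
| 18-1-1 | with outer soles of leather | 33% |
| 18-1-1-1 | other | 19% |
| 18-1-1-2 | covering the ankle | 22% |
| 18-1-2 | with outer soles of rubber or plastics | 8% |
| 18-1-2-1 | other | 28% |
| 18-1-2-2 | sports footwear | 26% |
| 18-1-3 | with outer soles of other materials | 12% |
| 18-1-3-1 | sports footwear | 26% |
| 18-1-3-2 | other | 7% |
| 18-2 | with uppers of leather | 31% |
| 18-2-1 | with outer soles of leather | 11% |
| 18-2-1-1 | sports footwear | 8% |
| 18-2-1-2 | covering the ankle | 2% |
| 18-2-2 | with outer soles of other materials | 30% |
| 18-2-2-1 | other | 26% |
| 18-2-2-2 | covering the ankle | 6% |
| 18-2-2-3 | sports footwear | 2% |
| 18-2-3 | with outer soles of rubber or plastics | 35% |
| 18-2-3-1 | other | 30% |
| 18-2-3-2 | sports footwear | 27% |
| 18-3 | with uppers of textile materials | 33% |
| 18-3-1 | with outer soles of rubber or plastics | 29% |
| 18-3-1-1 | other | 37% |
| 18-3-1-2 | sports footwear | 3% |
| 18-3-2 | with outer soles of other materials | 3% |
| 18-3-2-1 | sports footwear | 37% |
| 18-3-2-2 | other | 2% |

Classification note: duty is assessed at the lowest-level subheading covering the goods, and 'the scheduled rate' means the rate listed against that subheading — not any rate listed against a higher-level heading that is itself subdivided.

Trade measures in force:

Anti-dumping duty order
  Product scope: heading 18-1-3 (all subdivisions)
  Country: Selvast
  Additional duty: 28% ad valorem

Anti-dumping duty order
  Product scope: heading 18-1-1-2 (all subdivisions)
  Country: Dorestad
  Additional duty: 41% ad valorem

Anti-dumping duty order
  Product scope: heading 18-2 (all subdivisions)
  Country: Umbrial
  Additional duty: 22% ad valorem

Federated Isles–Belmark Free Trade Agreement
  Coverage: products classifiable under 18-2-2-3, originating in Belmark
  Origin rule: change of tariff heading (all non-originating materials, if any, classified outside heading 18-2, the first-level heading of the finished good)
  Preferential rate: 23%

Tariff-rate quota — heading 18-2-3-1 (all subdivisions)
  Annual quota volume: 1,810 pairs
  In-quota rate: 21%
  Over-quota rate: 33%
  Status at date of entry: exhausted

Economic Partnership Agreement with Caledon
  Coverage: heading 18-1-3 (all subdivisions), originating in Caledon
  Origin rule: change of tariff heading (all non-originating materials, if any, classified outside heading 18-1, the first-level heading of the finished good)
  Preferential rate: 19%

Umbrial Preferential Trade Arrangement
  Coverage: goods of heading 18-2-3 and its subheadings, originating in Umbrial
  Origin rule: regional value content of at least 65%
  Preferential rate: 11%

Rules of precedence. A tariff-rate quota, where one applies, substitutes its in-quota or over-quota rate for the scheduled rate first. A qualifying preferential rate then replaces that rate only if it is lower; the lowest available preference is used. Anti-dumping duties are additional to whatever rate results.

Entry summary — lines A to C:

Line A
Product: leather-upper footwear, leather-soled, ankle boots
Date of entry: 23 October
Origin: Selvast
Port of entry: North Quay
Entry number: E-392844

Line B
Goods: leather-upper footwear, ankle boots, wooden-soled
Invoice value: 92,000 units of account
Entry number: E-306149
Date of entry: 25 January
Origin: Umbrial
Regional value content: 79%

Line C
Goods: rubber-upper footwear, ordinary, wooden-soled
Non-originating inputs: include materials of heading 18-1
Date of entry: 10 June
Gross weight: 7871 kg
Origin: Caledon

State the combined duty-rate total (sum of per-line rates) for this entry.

37%

Line A: leather-upper → 18-2; leather-soled → 18-2-1; ankle boots → 18-2-1-2. Scheduled 2%. No special measure applies. → 2%.
Line B: leather-upper → 18-2; wooden-soled → 18-2-2; ankle boots → 18-2-2-2. Scheduled 6%. Umbrial agreement on 18-2-3: 18-2-2-2 not covered; anti-dumping (Umbrial, 18-2): +22%; total 6% + 22% = 28%. → 28%.
Line C: rubber-upper → 18-1; wooden-soled → 18-1-3; ordinary → 18-1-3-2. Scheduled 7%. Caledon agreement on 18-1-3: CTH not met. → 7%.
Sum: 2% + 28% + 7% = 37%.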